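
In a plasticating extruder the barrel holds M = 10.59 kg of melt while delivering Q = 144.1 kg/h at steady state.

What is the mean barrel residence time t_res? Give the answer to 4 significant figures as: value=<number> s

Q_s = Q / 3600 = 144.1 / 3600 = 0.0400278 kg/s
Mean residence time: t_res = M/Q_s = 10.59 kg / 0.0400278 kg/s = 264.566 s

value=264.6 s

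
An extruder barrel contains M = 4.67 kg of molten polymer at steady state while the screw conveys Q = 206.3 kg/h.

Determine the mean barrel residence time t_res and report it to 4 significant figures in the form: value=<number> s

Q_s = Q / 3600 = 206.3 / 3600 = 0.0573056 kg/s
Mean residence time: t_res = M/Q_s = 4.67 kg / 0.0573056 kg/s = 81.493 s

value=81.49 s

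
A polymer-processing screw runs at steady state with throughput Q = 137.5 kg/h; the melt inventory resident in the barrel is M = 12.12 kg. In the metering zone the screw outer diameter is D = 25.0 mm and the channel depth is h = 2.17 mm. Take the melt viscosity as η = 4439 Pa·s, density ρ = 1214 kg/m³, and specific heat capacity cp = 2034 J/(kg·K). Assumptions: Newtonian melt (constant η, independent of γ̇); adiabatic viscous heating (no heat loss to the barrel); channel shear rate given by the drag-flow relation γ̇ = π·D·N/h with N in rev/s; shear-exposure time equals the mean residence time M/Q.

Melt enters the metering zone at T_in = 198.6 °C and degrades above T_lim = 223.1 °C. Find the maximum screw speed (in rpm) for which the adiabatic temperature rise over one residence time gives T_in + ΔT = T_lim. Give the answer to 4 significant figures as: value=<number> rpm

Q_s = Q / 3600 = 137.5 / 3600 = 0.0381944 kg/s
t_res = M / Q_s = 12.12 ÷ 0.0381944 = 317.324 s
D = 25.0 mm = 0.025 m;  h = 2.17 mm = 0.00217 m
ΔT_a = T_lim − T_in = 223.1 − 198.6 = 24.5 K
γ̇_max² = ΔT_a·ρ·cp/(η·t_res) = 24.5·1214·2034/(4439·317.324) = 42.9485 s⁻²
γ̇_max = sqrt(42.9485) = 6.55351 s⁻¹
Solve γ̇ = πDN/h for N: N_max = γ̇_max·h/(π·D) = 6.55351 × 0.00217 / (π × 0.025) = 0.181069 rev/s = 10.8641 rpm

value=10.86 rpm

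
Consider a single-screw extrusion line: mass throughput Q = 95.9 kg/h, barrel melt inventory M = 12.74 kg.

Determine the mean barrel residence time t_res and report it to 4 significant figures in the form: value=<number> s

value=478.2 s

Convert throughput: Q = 95.9 kg/h = 95.9/3600 = 0.0266389 kg/s
Mean residence time: t_res = M/Q_s = 12.74 kg / 0.0266389 kg/s = 478.248 s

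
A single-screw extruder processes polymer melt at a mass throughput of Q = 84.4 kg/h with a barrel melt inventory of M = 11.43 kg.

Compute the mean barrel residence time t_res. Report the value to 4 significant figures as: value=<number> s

value=487.5 s

Q_s = Q / 3600 = 84.4 / 3600 = 0.0234444 kg/s
Mean residence time: t_res = M/Q_s = 11.43 kg / 0.0234444 kg/s = 487.536 s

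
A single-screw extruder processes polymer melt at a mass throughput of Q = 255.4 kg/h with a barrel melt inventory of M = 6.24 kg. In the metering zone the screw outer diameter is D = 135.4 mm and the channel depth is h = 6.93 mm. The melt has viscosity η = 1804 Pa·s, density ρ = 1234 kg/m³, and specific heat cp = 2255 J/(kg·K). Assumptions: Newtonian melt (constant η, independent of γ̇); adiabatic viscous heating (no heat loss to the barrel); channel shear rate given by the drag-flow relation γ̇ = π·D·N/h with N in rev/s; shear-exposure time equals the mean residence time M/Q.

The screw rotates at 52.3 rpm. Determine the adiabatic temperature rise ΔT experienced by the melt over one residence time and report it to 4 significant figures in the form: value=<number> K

Throughput in SI: Q_s = 255.4 kg/h ÷ 3600 s/h = 0.0709444 kg/s
Mean residence time: t_res = M/Q_s = 6.24 kg / 0.0709444 kg/s = 87.9561 s
Convert to SI: D = 0.1354 m, h = 0.00693 m, N = 52.3/60 = 0.871667 rev/s
γ̇ = π D N / h = (π)(0.1354)(0.871667) / 0.00693 = 53.5039 s⁻¹
ΔT = η·γ̇²·t_res/(ρ·cp) = [1804 × 53.5039² × 87.9561] / [1234 × 2255] = 163.235 K

value=163.2 K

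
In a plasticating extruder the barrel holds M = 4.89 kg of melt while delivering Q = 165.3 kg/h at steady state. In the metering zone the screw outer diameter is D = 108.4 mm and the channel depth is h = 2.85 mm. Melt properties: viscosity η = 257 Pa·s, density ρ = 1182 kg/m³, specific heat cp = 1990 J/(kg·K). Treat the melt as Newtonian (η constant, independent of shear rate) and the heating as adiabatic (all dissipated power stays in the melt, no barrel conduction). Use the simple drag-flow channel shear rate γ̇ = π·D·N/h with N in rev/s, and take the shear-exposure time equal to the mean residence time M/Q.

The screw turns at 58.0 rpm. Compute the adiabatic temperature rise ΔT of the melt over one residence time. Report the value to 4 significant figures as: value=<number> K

Throughput in SI: Q_s = 165.3 kg/h ÷ 3600 s/h = 0.0459167 kg/s
t_res = M / Q_s = 4.89 / 0.0459167 = 106.497 s
Geometry in metres: D = 108.4 mm → 0.1084 m, h = 2.85 mm → 0.00285 m; screw speed N = 58.0 rpm = 0.966667 rev/s
γ̇ = π D N / h = (π)(0.1084)(0.966667) / 0.00285 = 115.508 s⁻¹
ΔT = η·γ̇²·t_res / (ρ·cp) = 257 · (115.508)² · 106.497 / (1182 · 1990) = 155.247 K

value=155.2 K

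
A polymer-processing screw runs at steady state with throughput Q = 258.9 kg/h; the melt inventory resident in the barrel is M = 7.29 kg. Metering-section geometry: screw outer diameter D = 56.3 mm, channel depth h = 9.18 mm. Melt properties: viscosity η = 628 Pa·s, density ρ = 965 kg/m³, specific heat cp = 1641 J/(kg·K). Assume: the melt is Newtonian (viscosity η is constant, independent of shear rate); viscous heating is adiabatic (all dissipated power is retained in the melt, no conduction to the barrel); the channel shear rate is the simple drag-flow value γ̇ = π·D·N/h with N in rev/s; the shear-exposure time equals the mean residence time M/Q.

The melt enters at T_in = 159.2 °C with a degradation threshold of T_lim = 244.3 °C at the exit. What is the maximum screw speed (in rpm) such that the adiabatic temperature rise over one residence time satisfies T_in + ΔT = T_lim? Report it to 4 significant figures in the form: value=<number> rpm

Throughput in SI: Q_s = 258.9 kg/h ÷ 3600 s/h = 0.0719167 kg/s
t_res = M / Q_s = 7.29 / 0.0719167 = 101.367 s
D = 56.3 mm = 0.0563 m;  h = 9.18 mm = 0.00918 m
Allowable rise: ΔT_a = T_lim − T_in = 244.3 − 159.2 = 85.1 K
γ̇_max² = ΔT_a·ρ·cp / (η·t_res) = [85.1 × 965 × 1641] / [628 × 101.367] = 2116.94 s⁻²
Take the square root: γ̇_max = √(2116.94) = 46.0102 s⁻¹
N_max = γ̇_max·h / (π·D) = 46.0102 · 0.00918 / (π · 0.0563) = 2.38802 rev/s = 143.281 rpm

value=143.3 rpm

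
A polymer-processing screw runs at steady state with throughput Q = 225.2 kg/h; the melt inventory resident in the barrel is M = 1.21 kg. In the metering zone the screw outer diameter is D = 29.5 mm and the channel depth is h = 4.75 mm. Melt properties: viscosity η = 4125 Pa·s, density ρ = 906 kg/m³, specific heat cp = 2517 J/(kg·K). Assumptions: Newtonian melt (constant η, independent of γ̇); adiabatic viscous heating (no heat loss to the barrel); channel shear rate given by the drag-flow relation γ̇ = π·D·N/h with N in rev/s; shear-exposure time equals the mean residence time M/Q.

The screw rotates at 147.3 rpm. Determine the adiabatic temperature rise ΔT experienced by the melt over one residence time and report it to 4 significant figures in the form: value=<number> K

value=80.28 K

Q_s = Q / 3600 = 225.2 / 3600 = 0.0625556 kg/s
t_res = M / Q_s = 1.21 ÷ 0.0625556 = 19.3428 s
Geometry in metres: D = 29.5 mm → 0.0295 m, h = 4.75 mm → 0.00475 m; screw speed N = 147.3 rpm = 2.455 rev/s
Shear rate: γ̇ = πDN/h = π·0.0295·2.455/0.00475 = 47.8994 s⁻¹
ΔT = η·γ̇²·t_res/(ρ·cp) = [4125 × 47.8994² × 19.3428] / [906 × 2517] = 80.2771 K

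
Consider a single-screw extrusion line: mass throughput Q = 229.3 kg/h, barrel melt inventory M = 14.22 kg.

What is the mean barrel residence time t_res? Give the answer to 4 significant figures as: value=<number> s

value=223.3 s

Convert throughput: Q = 229.3 kg/h = 229.3/3600 = 0.0636944 kg/s
Mean residence time: t_res = M/Q_s = 14.22 kg / 0.0636944 kg/s = 223.253 s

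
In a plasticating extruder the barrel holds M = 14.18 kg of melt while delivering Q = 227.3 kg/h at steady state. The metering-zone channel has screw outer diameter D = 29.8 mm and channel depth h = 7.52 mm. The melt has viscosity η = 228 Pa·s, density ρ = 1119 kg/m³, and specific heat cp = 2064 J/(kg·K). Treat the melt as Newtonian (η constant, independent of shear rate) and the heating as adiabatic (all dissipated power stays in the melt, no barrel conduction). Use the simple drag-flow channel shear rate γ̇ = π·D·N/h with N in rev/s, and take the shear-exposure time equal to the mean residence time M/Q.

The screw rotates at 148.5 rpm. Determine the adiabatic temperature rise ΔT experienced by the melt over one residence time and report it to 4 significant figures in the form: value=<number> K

value=21.05 K

Q_s = Q / 3600 = 227.3 / 3600 = 0.0631389 kg/s
t_res = M / Q_s = 14.18 / 0.0631389 = 224.584 s
D = 29.8 mm = 0.0298 m;  h = 7.52 mm = 0.00752 m;  N = 148.5 rpm / 60 = 2.475 rev/s
γ̇ = π·D·N / h = π · 0.0298 · 2.475 / 0.00752 = 30.8123 s⁻¹
Adiabatic rise: ΔT = η γ̇² t_res / (ρ cp) = 228·(30.8123)²·224.584 / (1119·2064) = 21.0485 K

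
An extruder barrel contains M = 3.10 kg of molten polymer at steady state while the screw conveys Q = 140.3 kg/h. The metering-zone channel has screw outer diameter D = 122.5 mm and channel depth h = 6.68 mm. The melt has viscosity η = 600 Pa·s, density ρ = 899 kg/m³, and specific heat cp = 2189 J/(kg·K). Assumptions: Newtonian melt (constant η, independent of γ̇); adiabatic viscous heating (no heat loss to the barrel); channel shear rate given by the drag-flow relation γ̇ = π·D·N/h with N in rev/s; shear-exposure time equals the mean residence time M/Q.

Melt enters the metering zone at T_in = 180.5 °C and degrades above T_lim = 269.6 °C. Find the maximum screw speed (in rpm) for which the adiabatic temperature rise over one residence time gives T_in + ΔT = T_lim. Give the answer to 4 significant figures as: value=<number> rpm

value=63.13 rpm

Q_s = Q / 3600 = 140.3 / 3600 = 0.0389722 kg/s
t_res = M / Q_s = 3.10 / 0.0389722 = 79.5438 s
D = 122.5 mm = 0.1225 m;  h = 6.68 mm = 0.00668 m
ΔT_a = T_lim − T_in = 269.6 °C − 180.5 °C = 89.1 K
Invert ΔT = ηγ̇²t_res/(ρcp) for γ̇: γ̇_max² = ΔT_a ρ cp / (η t_res) = 89.1·899·2189 / (600·79.5438) = 3673.88 s⁻²
γ̇_max = √3673.88 = 60.6126 s⁻¹
N_max = γ̇_max h / (πD) = 60.6126·0.00668/(π·0.1225) = 1.05209 rev/s → ×60 = 63.1254 rpm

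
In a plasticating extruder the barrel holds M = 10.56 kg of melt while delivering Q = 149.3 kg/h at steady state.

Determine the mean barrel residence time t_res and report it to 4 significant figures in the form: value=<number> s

Throughput in SI: Q_s = 149.3 kg/h ÷ 3600 s/h = 0.0414722 kg/s
t_res = M / Q_s = 10.56 ÷ 0.0414722 = 254.628 s

value=254.6 s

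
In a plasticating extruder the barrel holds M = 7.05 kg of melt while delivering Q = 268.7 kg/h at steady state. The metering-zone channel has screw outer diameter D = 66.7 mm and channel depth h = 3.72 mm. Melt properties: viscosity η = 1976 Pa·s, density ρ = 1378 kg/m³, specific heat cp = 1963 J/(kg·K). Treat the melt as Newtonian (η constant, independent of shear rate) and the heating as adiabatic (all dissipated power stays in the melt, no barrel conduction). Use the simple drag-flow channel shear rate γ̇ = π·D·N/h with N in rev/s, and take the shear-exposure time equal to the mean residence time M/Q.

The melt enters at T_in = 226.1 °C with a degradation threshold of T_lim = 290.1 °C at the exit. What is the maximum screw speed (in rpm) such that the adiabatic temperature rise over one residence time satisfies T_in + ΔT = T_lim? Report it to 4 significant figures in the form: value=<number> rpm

Q_s = Q / 3600 = 268.7 / 3600 = 0.0746389 kg/s
Mean residence time: t_res = M/Q_s = 7.05 kg / 0.0746389 kg/s = 94.4548 s
Geometry in SI: D = 66.7 mm → 0.0667 m, h = 3.72 mm → 0.00372 m
ΔT_a = T_lim − T_in = 290.1 °C − 226.1 °C = 64 K
Invert ΔT = ηγ̇²t_res/(ρcp) for γ̇: γ̇_max² = ΔT_a ρ cp / (η t_res) = 64·1378·1963 / (1976·94.4548) = 927.553 s⁻²
γ̇_max = √927.553 = 30.4558 s⁻¹
N_max = γ̇_max·h / (π·D) = 30.4558 · 0.00372 / (π · 0.0667) = 0.540675 rev/s = 32.4405 rpm

value=32.44 rpm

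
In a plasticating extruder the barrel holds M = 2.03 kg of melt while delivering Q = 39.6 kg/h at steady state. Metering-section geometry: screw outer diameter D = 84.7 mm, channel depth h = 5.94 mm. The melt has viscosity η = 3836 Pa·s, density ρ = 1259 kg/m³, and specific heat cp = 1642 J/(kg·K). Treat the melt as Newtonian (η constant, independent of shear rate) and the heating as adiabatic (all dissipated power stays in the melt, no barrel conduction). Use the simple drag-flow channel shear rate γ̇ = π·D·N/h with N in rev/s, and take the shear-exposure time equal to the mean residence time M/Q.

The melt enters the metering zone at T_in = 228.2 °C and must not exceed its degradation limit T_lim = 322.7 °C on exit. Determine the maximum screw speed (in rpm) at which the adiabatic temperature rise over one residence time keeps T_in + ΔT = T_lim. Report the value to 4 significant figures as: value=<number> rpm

value=22.25 rpm

Convert throughput: Q = 39.6 kg/h = 39.6/3600 = 0.011 kg/s
t_res = M / Q_s = 2.03 / 0.011 = 184.545 s
D = 84.7 mm = 0.0847 m;  h = 5.94 mm = 0.00594 m
Allowable rise: ΔT_a = T_lim − T_in = 322.7 − 228.2 = 94.5 K
Invert ΔT = ηγ̇²t_res/(ρcp) for γ̇: γ̇_max² = ΔT_a ρ cp / (η t_res) = 94.5·1259·1642 / (3836·184.545) = 275.962 s⁻²
γ̇_max = sqrt(275.962) = 16.6121 s⁻¹
Solve γ̇ = πDN/h for N: N_max = γ̇_max·h/(π·D) = 16.6121 × 0.00594 / (π × 0.0847) = 0.370832 rev/s = 22.2499 rpm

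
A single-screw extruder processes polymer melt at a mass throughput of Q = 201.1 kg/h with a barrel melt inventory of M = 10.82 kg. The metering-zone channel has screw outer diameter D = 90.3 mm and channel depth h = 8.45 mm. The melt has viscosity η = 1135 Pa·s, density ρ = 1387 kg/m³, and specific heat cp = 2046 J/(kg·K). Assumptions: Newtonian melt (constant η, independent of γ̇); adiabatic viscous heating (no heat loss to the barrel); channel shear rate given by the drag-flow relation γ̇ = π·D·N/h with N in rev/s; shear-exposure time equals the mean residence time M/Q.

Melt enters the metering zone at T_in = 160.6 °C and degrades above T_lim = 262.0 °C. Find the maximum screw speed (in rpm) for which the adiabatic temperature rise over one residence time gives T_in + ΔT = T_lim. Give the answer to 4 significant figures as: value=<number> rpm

value=64.66 rpm

Q_s = Q / 3600 = 201.1 / 3600 = 0.0558611 kg/s
t_res = M / Q_s = 10.82 ÷ 0.0558611 = 193.695 s
Convert to metres: D = 0.0903 m, h = 0.00845 m
ΔT_a = T_lim − T_in = 262.0 − 160.6 = 101.4 K
γ̇_max² = ΔT_a·ρ·cp / (η·t_res) = [101.4 × 1387 × 2046] / [1135 × 193.695] = 1308.9 s⁻²
γ̇_max = √1308.9 = 36.1787 s⁻¹
N_max = γ̇_max·h / (π·D) = 36.1787 · 0.00845 / (π · 0.0903) = 1.07764 rev/s = 64.6582 rpm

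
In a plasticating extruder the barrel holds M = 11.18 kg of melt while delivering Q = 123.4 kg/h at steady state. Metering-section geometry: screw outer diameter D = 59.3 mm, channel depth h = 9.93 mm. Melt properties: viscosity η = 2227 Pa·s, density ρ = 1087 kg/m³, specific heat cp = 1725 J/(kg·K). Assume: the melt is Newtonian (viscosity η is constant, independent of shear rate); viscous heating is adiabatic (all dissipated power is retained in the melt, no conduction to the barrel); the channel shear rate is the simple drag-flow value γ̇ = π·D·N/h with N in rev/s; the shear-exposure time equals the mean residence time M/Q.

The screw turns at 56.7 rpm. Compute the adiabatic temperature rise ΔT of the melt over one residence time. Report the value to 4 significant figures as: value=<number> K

Convert throughput: Q = 123.4 kg/h = 123.4/3600 = 0.0342778 kg/s
t_res = M / Q_s = 11.18 ÷ 0.0342778 = 326.159 s
D = 59.3 mm = 0.0593 m;  h = 9.93 mm = 0.00993 m;  N = 56.7 rpm / 60 = 0.945 rev/s
Shear rate: γ̇ = πDN/h = π·0.0593·0.945/0.00993 = 17.7291 s⁻¹
ΔT = η·γ̇²·t_res/(ρ·cp) = [2227 × 17.7291² × 326.159] / [1087 × 1725] = 121.76 K

value=121.8 K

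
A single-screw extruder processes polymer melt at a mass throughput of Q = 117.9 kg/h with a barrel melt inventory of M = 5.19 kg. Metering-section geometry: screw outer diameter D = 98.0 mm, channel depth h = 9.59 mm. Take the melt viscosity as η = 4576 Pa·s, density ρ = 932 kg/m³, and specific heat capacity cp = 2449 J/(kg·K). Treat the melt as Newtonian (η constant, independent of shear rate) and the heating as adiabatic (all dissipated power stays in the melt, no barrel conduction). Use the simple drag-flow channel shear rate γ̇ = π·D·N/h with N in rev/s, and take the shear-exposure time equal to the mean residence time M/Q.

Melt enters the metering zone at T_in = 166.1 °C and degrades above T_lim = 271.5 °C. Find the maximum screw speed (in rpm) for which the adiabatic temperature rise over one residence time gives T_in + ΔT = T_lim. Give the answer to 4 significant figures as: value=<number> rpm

Q_s = Q / 3600 = 117.9 / 3600 = 0.03275 kg/s
t_res = M / Q_s = 5.19 ÷ 0.03275 = 158.473 s
Geometry in SI: D = 98.0 mm → 0.098 m, h = 9.59 mm → 0.00959 m
ΔT_a = T_lim − T_in = 271.5 − 166.1 = 105.4 K
γ̇_max² = ΔT_a·ρ·cp / (η·t_res) = [105.4 × 932 × 2449] / [4576 × 158.473] = 331.744 s⁻²
Take the square root: γ̇_max = √(331.744) = 18.2138 s⁻¹
Solve γ̇ = πDN/h for N: N_max = γ̇_max·h/(π·D) = 18.2138 × 0.00959 / (π × 0.098) = 0.567341 rev/s = 34.0405 rpm

value=34.04 rpm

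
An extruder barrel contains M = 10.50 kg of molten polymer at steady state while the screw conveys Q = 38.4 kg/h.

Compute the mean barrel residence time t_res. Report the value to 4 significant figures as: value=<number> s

Throughput in SI: Q_s = 38.4 kg/h ÷ 3600 s/h = 0.0106667 kg/s
Mean residence time: t_res = M/Q_s = 10.50 kg / 0.0106667 kg/s = 984.375 s

value=984.4 s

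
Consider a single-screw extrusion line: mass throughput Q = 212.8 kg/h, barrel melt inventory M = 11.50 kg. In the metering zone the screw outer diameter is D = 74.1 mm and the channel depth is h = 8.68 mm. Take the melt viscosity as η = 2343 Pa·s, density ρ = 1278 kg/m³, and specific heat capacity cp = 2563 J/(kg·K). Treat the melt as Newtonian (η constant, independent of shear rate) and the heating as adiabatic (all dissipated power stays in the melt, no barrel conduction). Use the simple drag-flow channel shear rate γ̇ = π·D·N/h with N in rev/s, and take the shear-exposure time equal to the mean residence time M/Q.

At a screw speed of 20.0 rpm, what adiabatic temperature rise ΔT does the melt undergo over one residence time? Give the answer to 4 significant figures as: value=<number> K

value=11.12 K

Q_s = Q / 3600 = 212.8 / 3600 = 0.0591111 kg/s
t_res = M / Q_s = 11.50 ÷ 0.0591111 = 194.549 s
D = 74.1 mm = 0.0741 m;  h = 8.68 mm = 0.00868 m;  N = 20.0 rpm / 60 = 0.333333 rev/s
γ̇ = π·D·N / h = π · 0.0741 · 0.333333 / 0.00868 = 8.93979 s⁻¹
Adiabatic rise: ΔT = η γ̇² t_res / (ρ cp) = 2343·(8.93979)²·194.549 / (1278·2563) = 11.1218 K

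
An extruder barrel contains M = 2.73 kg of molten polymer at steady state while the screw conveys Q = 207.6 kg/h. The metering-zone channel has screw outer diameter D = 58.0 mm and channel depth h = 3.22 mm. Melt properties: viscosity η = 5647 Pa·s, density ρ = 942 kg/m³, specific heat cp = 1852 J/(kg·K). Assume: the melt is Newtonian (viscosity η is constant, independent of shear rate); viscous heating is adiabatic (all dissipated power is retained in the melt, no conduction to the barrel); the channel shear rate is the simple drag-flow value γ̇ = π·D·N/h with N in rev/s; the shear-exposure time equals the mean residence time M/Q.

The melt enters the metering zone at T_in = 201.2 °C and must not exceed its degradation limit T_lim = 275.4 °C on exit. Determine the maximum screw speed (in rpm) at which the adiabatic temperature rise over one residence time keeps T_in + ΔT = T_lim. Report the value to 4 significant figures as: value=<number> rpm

Throughput in SI: Q_s = 207.6 kg/h ÷ 3600 s/h = 0.0576667 kg/s
t_res = M / Q_s = 2.73 / 0.0576667 = 47.341 s
Geometry in SI: D = 58.0 mm → 0.058 m, h = 3.22 mm → 0.00322 m
Allowable rise: ΔT_a = T_lim − T_in = 275.4 − 201.2 = 74.2 K
γ̇_max² = ΔT_a·ρ·cp/(η·t_res) = 74.2·942·1852/(5647·47.341) = 484.217 s⁻²
γ̇_max = sqrt(484.217) = 22.0049 s⁻¹
N_max = γ̇_max·h / (π·D) = 22.0049 · 0.00322 / (π · 0.058) = 0.388864 rev/s = 23.3319 rpm

value=23.33 rpm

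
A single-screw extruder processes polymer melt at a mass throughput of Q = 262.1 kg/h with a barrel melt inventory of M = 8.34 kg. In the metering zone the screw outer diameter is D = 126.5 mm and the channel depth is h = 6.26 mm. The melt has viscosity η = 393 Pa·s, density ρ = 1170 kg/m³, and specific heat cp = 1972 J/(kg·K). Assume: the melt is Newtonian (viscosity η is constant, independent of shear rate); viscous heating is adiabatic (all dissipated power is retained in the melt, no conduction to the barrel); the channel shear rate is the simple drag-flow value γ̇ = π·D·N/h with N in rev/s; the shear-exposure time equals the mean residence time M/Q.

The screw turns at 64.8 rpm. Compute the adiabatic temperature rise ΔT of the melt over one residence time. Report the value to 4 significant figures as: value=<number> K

Convert throughput: Q = 262.1 kg/h = 262.1/3600 = 0.0728056 kg/s
Mean residence time: t_res = M/Q_s = 8.34 kg / 0.0728056 kg/s = 114.552 s
Convert to SI: D = 0.1265 m, h = 0.00626 m, N = 64.8/60 = 1.08 rev/s
γ̇ = π·D·N / h = π · 0.1265 · 1.08 / 0.00626 = 68.563 s⁻¹
Adiabatic rise: ΔT = η γ̇² t_res / (ρ cp) = 393·(68.563)²·114.552 / (1170·1972) = 91.7236 K

value=91.72 K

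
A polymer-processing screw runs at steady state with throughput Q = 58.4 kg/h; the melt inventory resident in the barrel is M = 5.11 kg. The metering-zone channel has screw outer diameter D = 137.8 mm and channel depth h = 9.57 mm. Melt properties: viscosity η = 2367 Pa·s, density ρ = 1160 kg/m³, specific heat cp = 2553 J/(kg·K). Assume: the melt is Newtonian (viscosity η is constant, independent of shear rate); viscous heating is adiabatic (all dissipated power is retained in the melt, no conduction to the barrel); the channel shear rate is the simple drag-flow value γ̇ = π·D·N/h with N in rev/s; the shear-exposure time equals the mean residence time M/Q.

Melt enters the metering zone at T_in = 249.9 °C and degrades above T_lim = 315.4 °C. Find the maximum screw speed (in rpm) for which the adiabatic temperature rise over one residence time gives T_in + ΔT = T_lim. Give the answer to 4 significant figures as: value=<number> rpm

Convert throughput: Q = 58.4 kg/h = 58.4/3600 = 0.0162222 kg/s
t_res = M / Q_s = 5.11 ÷ 0.0162222 = 315 s
Geometry in SI: D = 137.8 mm → 0.1378 m, h = 9.57 mm → 0.00957 m
Allowable rise: ΔT_a = T_lim − T_in = 315.4 − 249.9 = 65.5 K
γ̇_max² = ΔT_a·ρ·cp / (η·t_res) = [65.5 × 1160 × 2553] / [2367 × 315] = 260.16 s⁻²
Take the square root: γ̇_max = √(260.16) = 16.1295 s⁻¹
N_max = γ̇_max h / (πD) = 16.1295·0.00957/(π·0.1378) = 0.356561 rev/s → ×60 = 21.3936 rpm

value=21.39 rpm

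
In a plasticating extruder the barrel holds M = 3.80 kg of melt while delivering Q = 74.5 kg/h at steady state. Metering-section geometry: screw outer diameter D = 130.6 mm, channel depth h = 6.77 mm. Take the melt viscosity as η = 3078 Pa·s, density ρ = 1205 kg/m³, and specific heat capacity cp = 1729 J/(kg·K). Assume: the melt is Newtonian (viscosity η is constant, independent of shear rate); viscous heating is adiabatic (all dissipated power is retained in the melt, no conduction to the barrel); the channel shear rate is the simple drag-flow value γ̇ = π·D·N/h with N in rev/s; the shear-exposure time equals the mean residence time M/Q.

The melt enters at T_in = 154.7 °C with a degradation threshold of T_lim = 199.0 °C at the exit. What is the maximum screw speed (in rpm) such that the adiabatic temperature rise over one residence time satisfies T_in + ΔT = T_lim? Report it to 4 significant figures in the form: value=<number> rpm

Throughput in SI: Q_s = 74.5 kg/h ÷ 3600 s/h = 0.0206944 kg/s
t_res = M / Q_s = 3.80 / 0.0206944 = 183.624 s
D = 130.6 mm = 0.1306 m;  h = 6.77 mm = 0.00677 m
ΔT_a = T_lim − T_in = 199.0 °C − 154.7 °C = 44.3 K
γ̇_max² = ΔT_a·ρ·cp / (η·t_res) = [44.3 × 1205 × 1729] / [3078 × 183.624] = 163.3 s⁻²
γ̇_max = sqrt(163.3) = 12.7789 s⁻¹
Solve γ̇ = πDN/h for N: N_max = γ̇_max·h/(π·D) = 12.7789 × 0.00677 / (π × 0.1306) = 0.210858 rev/s = 12.6515 rpm

value=12.65 rpm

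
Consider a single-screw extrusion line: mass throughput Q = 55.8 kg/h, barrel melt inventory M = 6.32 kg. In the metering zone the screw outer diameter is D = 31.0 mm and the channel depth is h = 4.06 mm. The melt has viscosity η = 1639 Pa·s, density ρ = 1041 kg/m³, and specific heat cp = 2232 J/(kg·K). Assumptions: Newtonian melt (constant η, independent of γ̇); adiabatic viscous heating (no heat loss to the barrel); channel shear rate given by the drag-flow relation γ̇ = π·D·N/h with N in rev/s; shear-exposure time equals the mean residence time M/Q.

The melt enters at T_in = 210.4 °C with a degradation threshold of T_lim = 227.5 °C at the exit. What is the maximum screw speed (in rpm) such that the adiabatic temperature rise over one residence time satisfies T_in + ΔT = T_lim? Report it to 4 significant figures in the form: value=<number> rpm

Throughput in SI: Q_s = 55.8 kg/h ÷ 3600 s/h = 0.0155 kg/s
t_res = M / Q_s = 6.32 / 0.0155 = 407.742 s
Geometry in SI: D = 31.0 mm → 0.031 m, h = 4.06 mm → 0.00406 m
ΔT_a = T_lim − T_in = 227.5 °C − 210.4 °C = 17.1 K
γ̇_max² = ΔT_a·ρ·cp / (η·t_res) = [17.1 × 1041 × 2232] / [1639 × 407.742] = 59.4534 s⁻²
Take the square root: γ̇_max = √(59.4534) = 7.7106 s⁻¹
Solve γ̇ = πDN/h for N: N_max = γ̇_max·h/(π·D) = 7.7106 × 0.00406 / (π × 0.031) = 0.321442 rev/s = 19.2865 rpm

value=19.29 rpm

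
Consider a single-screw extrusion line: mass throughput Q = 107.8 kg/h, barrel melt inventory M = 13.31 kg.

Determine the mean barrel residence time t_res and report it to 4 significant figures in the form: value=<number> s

Throughput in SI: Q_s = 107.8 kg/h ÷ 3600 s/h = 0.0299444 kg/s
Mean residence time: t_res = M/Q_s = 13.31 kg / 0.0299444 kg/s = 444.49 s

value=444.5 s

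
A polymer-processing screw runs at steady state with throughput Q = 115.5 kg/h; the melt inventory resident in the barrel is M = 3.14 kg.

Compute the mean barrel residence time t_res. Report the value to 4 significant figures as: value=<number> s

Convert throughput: Q = 115.5 kg/h = 115.5/3600 = 0.0320833 kg/s
t_res = M / Q_s = 3.14 ÷ 0.0320833 = 97.8701 s

value=97.87 s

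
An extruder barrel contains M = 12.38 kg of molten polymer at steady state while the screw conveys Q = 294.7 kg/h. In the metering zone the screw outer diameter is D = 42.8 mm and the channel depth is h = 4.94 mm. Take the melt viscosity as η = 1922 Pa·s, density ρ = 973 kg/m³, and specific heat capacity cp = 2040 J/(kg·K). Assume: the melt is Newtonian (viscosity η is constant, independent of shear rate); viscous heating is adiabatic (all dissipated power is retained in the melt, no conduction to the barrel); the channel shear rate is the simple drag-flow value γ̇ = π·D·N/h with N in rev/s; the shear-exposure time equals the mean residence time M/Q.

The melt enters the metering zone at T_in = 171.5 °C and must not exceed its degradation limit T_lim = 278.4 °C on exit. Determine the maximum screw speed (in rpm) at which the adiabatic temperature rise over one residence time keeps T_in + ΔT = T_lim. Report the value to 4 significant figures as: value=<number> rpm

value=59.56 rpm

Convert throughput: Q = 294.7 kg/h = 294.7/3600 = 0.0818611 kg/s
Mean residence time: t_res = M/Q_s = 12.38 kg / 0.0818611 kg/s = 151.232 s
D = 42.8 mm = 0.0428 m;  h = 4.94 mm = 0.00494 m
Allowable rise: ΔT_a = T_lim − T_in = 278.4 − 171.5 = 106.9 K
Invert ΔT = ηγ̇²t_res/(ρcp) for γ̇: γ̇_max² = ΔT_a ρ cp / (η t_res) = 106.9·973·2040 / (1922·151.232) = 730.002 s⁻²
γ̇_max = √730.002 = 27.0186 s⁻¹
N_max = γ̇_max·h / (π·D) = 27.0186 · 0.00494 / (π · 0.0428) = 0.992648 rev/s = 59.5589 rpm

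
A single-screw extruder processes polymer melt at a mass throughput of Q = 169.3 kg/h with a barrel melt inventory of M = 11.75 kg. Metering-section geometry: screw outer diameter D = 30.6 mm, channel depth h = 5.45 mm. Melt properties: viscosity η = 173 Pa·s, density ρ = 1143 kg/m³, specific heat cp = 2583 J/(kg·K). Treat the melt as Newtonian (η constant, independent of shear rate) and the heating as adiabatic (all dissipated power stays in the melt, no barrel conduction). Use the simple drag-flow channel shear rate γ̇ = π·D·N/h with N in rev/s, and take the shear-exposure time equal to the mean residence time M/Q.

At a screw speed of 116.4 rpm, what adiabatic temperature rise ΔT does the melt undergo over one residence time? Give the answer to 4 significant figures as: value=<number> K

value=17.14 K

Q_s = Q / 3600 = 169.3 / 3600 = 0.0470278 kg/s
t_res = M / Q_s = 11.75 / 0.0470278 = 249.852 s
Geometry in metres: D = 30.6 mm → 0.0306 m, h = 5.45 mm → 0.00545 m; screw speed N = 116.4 rpm = 1.94 rev/s
γ̇ = π·D·N / h = π · 0.0306 · 1.94 / 0.00545 = 34.2197 s⁻¹
Adiabatic rise: ΔT = η γ̇² t_res / (ρ cp) = 173·(34.2197)²·249.852 / (1143·2583) = 17.144 K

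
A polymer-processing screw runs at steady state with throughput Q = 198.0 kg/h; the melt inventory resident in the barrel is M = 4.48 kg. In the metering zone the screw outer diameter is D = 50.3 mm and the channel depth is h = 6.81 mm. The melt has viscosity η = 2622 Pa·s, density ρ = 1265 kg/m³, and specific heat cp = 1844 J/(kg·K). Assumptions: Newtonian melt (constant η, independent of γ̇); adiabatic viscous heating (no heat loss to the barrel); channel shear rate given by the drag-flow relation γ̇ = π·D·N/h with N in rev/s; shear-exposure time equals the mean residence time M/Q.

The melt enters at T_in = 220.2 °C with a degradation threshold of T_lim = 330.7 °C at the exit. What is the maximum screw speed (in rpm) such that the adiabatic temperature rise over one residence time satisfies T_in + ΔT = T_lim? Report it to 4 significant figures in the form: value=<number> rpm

value=89.83 rpm

Q_s = Q / 3600 = 198.0 / 3600 = 0.055 kg/s
Mean residence time: t_res = M/Q_s = 4.48 kg / 0.055 kg/s = 81.4545 s
Geometry in SI: D = 50.3 mm → 0.0503 m, h = 6.81 mm → 0.00681 m
ΔT_a = T_lim − T_in = 330.7 °C − 220.2 °C = 110.5 K
γ̇_max² = ΔT_a·ρ·cp/(η·t_res) = 110.5·1265·1844/(2622·81.4545) = 1206.88 s⁻²
γ̇_max = sqrt(1206.88) = 34.7402 s⁻¹
N_max = γ̇_max h / (πD) = 34.7402·0.00681/(π·0.0503) = 1.49714 rev/s → ×60 = 89.8283 rpm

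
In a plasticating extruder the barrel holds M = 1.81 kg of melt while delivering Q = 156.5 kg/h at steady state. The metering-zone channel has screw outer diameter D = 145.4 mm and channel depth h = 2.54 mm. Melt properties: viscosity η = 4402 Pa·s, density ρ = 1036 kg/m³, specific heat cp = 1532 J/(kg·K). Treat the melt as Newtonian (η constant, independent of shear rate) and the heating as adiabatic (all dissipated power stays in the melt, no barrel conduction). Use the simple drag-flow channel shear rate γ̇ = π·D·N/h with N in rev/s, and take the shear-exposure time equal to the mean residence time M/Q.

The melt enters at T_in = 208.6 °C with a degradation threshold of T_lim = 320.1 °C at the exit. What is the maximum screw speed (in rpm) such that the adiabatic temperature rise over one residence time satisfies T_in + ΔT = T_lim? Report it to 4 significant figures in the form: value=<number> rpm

value=10.37 rpm

Convert throughput: Q = 156.5 kg/h = 156.5/3600 = 0.0434722 kg/s
t_res = M / Q_s = 1.81 / 0.0434722 = 41.6358 s
D = 145.4 mm = 0.1454 m;  h = 2.54 mm = 0.00254 m
ΔT_a = T_lim − T_in = 320.1 °C − 208.6 °C = 111.5 K
γ̇_max² = ΔT_a·ρ·cp/(η·t_res) = 111.5·1036·1532/(4402·41.6358) = 965.554 s⁻²
γ̇_max = √965.554 = 31.0734 s⁻¹
N_max = γ̇_max h / (πD) = 31.0734·0.00254/(π·0.1454) = 0.172786 rev/s → ×60 = 10.3671 rpm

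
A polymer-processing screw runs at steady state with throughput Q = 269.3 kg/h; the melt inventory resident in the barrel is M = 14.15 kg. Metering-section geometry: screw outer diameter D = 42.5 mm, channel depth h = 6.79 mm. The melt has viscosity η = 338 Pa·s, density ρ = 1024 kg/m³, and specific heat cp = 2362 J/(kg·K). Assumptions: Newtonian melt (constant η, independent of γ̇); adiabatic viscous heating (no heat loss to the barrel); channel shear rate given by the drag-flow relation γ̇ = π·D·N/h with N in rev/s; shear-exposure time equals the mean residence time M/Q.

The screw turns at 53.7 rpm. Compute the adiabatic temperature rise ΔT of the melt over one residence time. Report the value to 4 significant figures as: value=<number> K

Convert throughput: Q = 269.3 kg/h = 269.3/3600 = 0.0748056 kg/s
t_res = M / Q_s = 14.15 / 0.0748056 = 189.157 s
Convert to SI: D = 0.0425 m, h = 0.00679 m, N = 53.7/60 = 0.895 rev/s
γ̇ = π·D·N / h = π · 0.0425 · 0.895 / 0.00679 = 17.5992 s⁻¹
ΔT = η·γ̇²·t_res/(ρ·cp) = [338 × 17.5992² × 189.157] / [1024 × 2362] = 8.18735 K

value=8.187 K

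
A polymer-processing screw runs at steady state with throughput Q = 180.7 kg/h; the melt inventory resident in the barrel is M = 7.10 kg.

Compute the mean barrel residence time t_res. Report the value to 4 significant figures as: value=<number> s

Convert throughput: Q = 180.7 kg/h = 180.7/3600 = 0.0501944 kg/s
Mean residence time: t_res = M/Q_s = 7.10 kg / 0.0501944 kg/s = 141.45 s

value=141.4 s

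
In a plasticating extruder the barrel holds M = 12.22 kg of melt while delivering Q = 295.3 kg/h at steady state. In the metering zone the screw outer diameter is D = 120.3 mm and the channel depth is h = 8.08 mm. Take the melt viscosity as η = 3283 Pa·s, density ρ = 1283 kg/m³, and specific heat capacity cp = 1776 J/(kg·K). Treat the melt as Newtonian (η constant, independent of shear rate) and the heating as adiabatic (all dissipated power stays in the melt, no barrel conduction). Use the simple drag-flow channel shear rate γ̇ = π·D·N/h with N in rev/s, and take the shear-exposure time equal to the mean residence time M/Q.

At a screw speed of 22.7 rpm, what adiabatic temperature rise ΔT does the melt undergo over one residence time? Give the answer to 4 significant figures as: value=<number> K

value=67.22 K

Q_s = Q / 3600 = 295.3 / 3600 = 0.0820278 kg/s
t_res = M / Q_s = 12.22 / 0.0820278 = 148.974 s
D = 120.3 mm = 0.1203 m;  h = 8.08 mm = 0.00808 m;  N = 22.7 rpm / 60 = 0.378333 rev/s
γ̇ = π D N / h = (π)(0.1203)(0.378333) / 0.00808 = 17.6961 s⁻¹
Adiabatic rise: ΔT = η γ̇² t_res / (ρ cp) = 3283·(17.6961)²·148.974 / (1283·1776) = 67.2154 K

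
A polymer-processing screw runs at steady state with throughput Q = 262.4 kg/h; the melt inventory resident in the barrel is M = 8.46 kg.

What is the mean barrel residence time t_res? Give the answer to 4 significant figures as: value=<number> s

Throughput in SI: Q_s = 262.4 kg/h ÷ 3600 s/h = 0.0728889 kg/s
Mean residence time: t_res = M/Q_s = 8.46 kg / 0.0728889 kg/s = 116.067 s

value=116.1 s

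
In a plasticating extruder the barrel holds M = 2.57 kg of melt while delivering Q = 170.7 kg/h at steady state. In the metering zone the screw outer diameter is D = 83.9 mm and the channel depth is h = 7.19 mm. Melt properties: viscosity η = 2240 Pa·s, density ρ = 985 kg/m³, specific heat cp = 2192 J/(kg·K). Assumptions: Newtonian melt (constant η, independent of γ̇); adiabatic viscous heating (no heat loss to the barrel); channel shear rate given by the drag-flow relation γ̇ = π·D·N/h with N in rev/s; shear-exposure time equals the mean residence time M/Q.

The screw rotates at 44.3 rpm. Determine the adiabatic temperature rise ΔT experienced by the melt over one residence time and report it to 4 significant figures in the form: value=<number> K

Q_s = Q / 3600 = 170.7 / 3600 = 0.0474167 kg/s
t_res = M / Q_s = 2.57 ÷ 0.0474167 = 54.2004 s
Geometry in metres: D = 83.9 mm → 0.0839 m, h = 7.19 mm → 0.00719 m; screw speed N = 44.3 rpm = 0.738333 rev/s
Shear rate: γ̇ = πDN/h = π·0.0839·0.738333/0.00719 = 27.0667 s⁻¹
ΔT = η·γ̇²·t_res/(ρ·cp) = [2240 × 27.0667² × 54.2004] / [985 × 2192] = 41.195 K

value=41.19 K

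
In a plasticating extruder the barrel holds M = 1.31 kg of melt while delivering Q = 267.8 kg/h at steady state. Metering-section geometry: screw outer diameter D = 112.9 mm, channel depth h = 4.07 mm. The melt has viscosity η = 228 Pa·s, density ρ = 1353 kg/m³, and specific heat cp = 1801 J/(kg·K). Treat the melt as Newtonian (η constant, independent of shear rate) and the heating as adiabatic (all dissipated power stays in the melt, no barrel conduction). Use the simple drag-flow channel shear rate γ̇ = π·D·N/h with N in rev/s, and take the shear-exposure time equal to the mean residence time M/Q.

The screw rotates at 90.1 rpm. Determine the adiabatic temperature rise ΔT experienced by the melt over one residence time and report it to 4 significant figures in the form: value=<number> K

value=28.22 K

Throughput in SI: Q_s = 267.8 kg/h ÷ 3600 s/h = 0.0743889 kg/s
t_res = M / Q_s = 1.31 / 0.0743889 = 17.6102 s
D = 112.9 mm = 0.1129 m;  h = 4.07 mm = 0.00407 m;  N = 90.1 rpm / 60 = 1.50167 rev/s
Shear rate: γ̇ = πDN/h = π·0.1129·1.50167/0.00407 = 130.865 s⁻¹
Adiabatic rise: ΔT = η γ̇² t_res / (ρ cp) = 228·(130.865)²·17.6102 / (1353·1801) = 28.2184 K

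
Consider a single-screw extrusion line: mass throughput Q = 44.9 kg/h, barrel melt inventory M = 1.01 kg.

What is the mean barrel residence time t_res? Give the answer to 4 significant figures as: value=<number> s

value=80.98 s

Q_s = Q / 3600 = 44.9 / 3600 = 0.0124722 kg/s
t_res = M / Q_s = 1.01 ÷ 0.0124722 = 80.98 s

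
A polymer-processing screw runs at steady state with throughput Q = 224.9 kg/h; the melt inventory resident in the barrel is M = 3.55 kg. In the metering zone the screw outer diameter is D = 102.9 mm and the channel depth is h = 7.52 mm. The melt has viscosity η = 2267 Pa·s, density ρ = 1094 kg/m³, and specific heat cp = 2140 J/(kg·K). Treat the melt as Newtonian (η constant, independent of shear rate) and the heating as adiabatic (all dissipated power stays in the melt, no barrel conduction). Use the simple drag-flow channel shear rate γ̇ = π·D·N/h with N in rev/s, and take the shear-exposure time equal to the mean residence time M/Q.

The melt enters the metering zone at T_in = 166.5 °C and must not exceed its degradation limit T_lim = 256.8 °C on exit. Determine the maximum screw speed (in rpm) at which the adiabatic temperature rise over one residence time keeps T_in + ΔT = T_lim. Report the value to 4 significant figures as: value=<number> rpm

Convert throughput: Q = 224.9 kg/h = 224.9/3600 = 0.0624722 kg/s
t_res = M / Q_s = 3.55 / 0.0624722 = 56.8253 s
Convert to metres: D = 0.1029 m, h = 0.00752 m
ΔT_a = T_lim − T_in = 256.8 °C − 166.5 °C = 90.3 K
γ̇_max² = ΔT_a·ρ·cp/(η·t_res) = 90.3·1094·2140/(2267·56.8253) = 1641.07 s⁻²
Take the square root: γ̇_max = √(1641.07) = 40.5101 s⁻¹
N_max = γ̇_max·h / (π·D) = 40.5101 · 0.00752 / (π · 0.1029) = 0.942357 rev/s = 56.5414 rpm

value=56.54 rpm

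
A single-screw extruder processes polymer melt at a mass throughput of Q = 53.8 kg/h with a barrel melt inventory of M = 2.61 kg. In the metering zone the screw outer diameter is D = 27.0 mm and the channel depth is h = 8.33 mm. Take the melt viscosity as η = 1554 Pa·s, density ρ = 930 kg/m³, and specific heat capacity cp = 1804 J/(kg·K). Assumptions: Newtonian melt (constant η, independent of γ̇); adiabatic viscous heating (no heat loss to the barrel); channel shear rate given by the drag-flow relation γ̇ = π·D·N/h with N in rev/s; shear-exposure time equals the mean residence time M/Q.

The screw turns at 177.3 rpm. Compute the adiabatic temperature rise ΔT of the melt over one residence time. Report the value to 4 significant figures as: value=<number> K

value=146.5 K

Q_s = Q / 3600 = 53.8 / 3600 = 0.0149444 kg/s
Mean residence time: t_res = M/Q_s = 2.61 kg / 0.0149444 kg/s = 174.647 s
Convert to SI: D = 0.027 m, h = 0.00833 m, N = 177.3/60 = 2.955 rev/s
γ̇ = π D N / h = (π)(0.027)(2.955) / 0.00833 = 30.0903 s⁻¹
ΔT = η·γ̇²·t_res / (ρ·cp) = 1554 · (30.0903)² · 174.647 / (930 · 1804) = 146.469 K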